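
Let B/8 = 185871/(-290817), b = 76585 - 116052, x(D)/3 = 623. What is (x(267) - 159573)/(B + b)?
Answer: 15287668056/3826387169 ≈ 3.9953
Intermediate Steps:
x(D) = 1869 (x(D) = 3*623 = 1869)
b = -39467
B = -495656/96939 (B = 8*(185871/(-290817)) = 8*(185871*(-1/290817)) = 8*(-61957/96939) = -495656/96939 ≈ -5.1131)
(x(267) - 159573)/(B + b) = (1869 - 159573)/(-495656/96939 - 39467) = -157704/(-3826387169/96939) = -157704*(-96939/3826387169) = 15287668056/3826387169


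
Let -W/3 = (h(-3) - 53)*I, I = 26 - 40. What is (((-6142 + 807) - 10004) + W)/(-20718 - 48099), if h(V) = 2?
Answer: 5827/22939 ≈ 0.25402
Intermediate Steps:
I = -14
W = -2142 (W = -3*(2 - 53)*(-14) = -(-153)*(-14) = -3*714 = -2142)
(((-6142 + 807) - 10004) + W)/(-20718 - 48099) = (((-6142 + 807) - 10004) - 2142)/(-20718 - 48099) = ((-5335 - 10004) - 2142)/(-68817) = (-15339 - 2142)*(-1/68817) = -17481*(-1/68817) = 5827/22939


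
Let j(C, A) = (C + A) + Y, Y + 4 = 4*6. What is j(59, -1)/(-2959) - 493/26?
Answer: -1460815/76934 ≈ -18.988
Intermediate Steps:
Y = 20 (Y = -4 + 4*6 = -4 + 24 = 20)
j(C, A) = 20 + A + C (j(C, A) = (C + A) + 20 = (A + C) + 20 = 20 + A + C)
j(59, -1)/(-2959) - 493/26 = (20 - 1 + 59)/(-2959) - 493/26 = 78*(-1/2959) - 493*1/26 = -78/2959 - 493/26 = -1460815/76934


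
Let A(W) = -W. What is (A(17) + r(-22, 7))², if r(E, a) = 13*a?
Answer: 5476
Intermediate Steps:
(A(17) + r(-22, 7))² = (-1*17 + 13*7)² = (-17 + 91)² = 74² = 5476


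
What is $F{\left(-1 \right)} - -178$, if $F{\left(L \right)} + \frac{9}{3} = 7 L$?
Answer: $168$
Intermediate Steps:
$F{\left(L \right)} = -3 + 7 L$
$F{\left(-1 \right)} - -178 = \left(-3 + 7 \left(-1\right)\right) - -178 = \left(-3 - 7\right) + 178 = -10 + 178 = 168$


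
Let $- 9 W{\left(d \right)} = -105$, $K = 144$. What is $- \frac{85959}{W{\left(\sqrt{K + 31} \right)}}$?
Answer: $- \frac{257877}{35} \approx -7367.9$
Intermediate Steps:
$W{\left(d \right)} = \frac{35}{3}$ ($W{\left(d \right)} = \left(- \frac{1}{9}\right) \left(-105\right) = \frac{35}{3}$)
$- \frac{85959}{W{\left(\sqrt{K + 31} \right)}} = - \frac{85959}{\frac{35}{3}} = \left(-85959\right) \frac{3}{35} = - \frac{257877}{35}$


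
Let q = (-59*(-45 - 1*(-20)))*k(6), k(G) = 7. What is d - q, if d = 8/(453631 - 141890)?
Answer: -3218725817/311741 ≈ -10325.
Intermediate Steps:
q = 10325 (q = -59*(-45 - 1*(-20))*7 = -59*(-45 + 20)*7 = -59*(-25)*7 = 1475*7 = 10325)
d = 8/311741 ≈ 2.5662e-5
d - q = 8/311741 - 1*10325 = 8/311741 - 10325 = -3218725817/311741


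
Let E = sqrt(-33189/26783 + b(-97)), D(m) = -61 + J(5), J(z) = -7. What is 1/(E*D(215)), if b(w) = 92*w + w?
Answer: I*sqrt(1617978653214)/8215849488 ≈ 0.00015482*I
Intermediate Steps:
b(w) = 93*w
D(m) = -68 (D(m) = -61 - 7 = -68)
E = 2*I*sqrt(1617978653214)/26783 (E = sqrt(-33189/26783 + 93*(-97)) = sqrt(-33189*1/26783 - 9021) = sqrt(-33189/26783 - 9021) = sqrt(-241642632/26783) = 2*I*sqrt(1617978653214)/26783 ≈ 94.985*I)
1/(E*D(215)) = 1/((2*I*sqrt(1617978653214)/26783)*(-68)) = -I*sqrt(1617978653214)/120821316*(-1/68) = I*sqrt(1617978653214)/8215849488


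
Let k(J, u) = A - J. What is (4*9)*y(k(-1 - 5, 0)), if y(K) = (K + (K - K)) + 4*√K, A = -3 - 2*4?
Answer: -180 + 144*I*√5 ≈ -180.0 + 321.99*I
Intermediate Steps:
A = -11 (A = -3 - 8 = -11)
k(J, u) = -11 - J
y(K) = K + 4*√K (y(K) = (K + 0) + 4*√K = K + 4*√K)
(4*9)*y(k(-1 - 5, 0)) = (4*9)*((-11 - (-1 - 5)) + 4*√(-11 - (-1 - 5))) = 36*((-11 - 1*(-6)) + 4*√(-11 - 1*(-6))) = 36*((-11 + 6) + 4*√(-11 + 6)) = 36*(-5 + 4*√(-5)) = 36*(-5 + 4*(I*√5)) = 36*(-5 + 4*I*√5) = -180 + 144*I*√5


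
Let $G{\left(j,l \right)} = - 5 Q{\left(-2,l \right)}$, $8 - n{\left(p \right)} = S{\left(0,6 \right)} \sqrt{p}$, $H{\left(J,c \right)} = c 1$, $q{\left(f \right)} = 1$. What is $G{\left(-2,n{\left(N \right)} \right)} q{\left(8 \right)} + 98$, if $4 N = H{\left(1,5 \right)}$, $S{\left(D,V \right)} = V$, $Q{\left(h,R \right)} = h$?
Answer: $108$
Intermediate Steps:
$H{\left(J,c \right)} = c$
$N = \frac{5}{4}$ ($N = \frac{1}{4} \cdot 5 = \frac{5}{4} \approx 1.25$)
$n{\left(p \right)} = 8 - 6 \sqrt{p}$
$G{\left(j,l \right)} = 10$ ($G{\left(j,l \right)} = \left(-5\right) \left(-2\right) = 10$)
$G{\left(-2,n{\left(N \right)} \right)} q{\left(8 \right)} + 98 = 10 \cdot 1 + 98 = 10 + 98 = 108$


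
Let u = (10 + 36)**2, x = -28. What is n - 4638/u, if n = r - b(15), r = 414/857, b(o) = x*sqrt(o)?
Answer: -1549371/906706 + 28*sqrt(15) ≈ 106.73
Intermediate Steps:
b(o) = -28*sqrt(o)
u = 2116 (u = 46**2 = 2116)
r = 414/857 (r = 414*(1/857) = 414/857 ≈ 0.48308)
n = 414/857 + 28*sqrt(15) (n = 414/857 - (-28)*sqrt(15) = 414/857 + 28*sqrt(15) ≈ 108.93)
n - 4638/u = (414/857 + 28*sqrt(15)) - 4638/2116 = (414/857 + 28*sqrt(15)) - 1*2319/1058 = (414/857 + 28*sqrt(15)) - 2319/1058 = -1549371/906706 + 28*sqrt(15)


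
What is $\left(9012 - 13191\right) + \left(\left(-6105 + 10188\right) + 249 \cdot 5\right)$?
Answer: $1149$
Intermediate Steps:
$\left(9012 - 13191\right) + \left(\left(-6105 + 10188\right) + 249 \cdot 5\right) = -4179 + \left(4083 + 1245\right) = -4179 + 5328 = 1149$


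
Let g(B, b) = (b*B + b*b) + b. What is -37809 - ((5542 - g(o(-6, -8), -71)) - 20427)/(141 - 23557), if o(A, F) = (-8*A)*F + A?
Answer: -885383089/23416 ≈ -37811.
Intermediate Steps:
o(A, F) = A - 8*A*F (o(A, F) = -8*A*F + A = A - 8*A*F)
g(B, b) = b + b**2 + B*b (g(B, b) = (B*b + b**2) + b = (b**2 + B*b) + b = b + b**2 + B*b)
-37809 - ((5542 - g(o(-6, -8), -71)) - 20427)/(141 - 23557) = -37809 - ((5542 - (-71)*(1 - 6*(1 - 8*(-8)) - 71)) - 20427)/(141 - 23557) = -37809 - ((5542 - (-71)*(1 - 6*(1 + 64) - 71)) - 20427)/(-23416) = -37809 - ((5542 - (-71)*(1 - 6*65 - 71)) - 20427)*(-1)/23416 = -37809 - ((5542 - (-71)*(1 - 390 - 71)) - 20427)*(-1)/23416 = -37809 - ((5542 - (-71)*(-460)) - 20427)*(-1)/23416 = -37809 - ((5542 - 1*32660) - 20427)*(-1)/23416 = -37809 - ((5542 - 32660) - 20427)*(-1)/23416 = -37809 - (-27118 - 20427)*(-1)/23416 = -37809 - (-47545)*(-1)/23416 = -37809 - 1*47545/23416 = -37809 - 47545/23416 = -885383089/23416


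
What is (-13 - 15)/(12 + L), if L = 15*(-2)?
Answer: 14/9 ≈ 1.5556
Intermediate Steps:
L = -30
(-13 - 15)/(12 + L) = (-13 - 15)/(12 - 30) = -28/(-18) = -28*(-1/18) = 14/9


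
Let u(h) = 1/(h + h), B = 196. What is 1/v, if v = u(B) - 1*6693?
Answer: -392/2623655 ≈ -0.00014941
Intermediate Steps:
u(h) = 1/(2*h)
v = -2623655/392 (v = (½)/196 - 1*6693 = (½)*(1/196) - 6693 = 1/392 - 6693 = -2623655/392 ≈ -6693.0)
1/v = 1/(-2623655/392) = -392/2623655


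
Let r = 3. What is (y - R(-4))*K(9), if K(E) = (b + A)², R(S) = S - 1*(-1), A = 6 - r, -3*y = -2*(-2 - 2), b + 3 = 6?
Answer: 12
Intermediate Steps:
b = 3 (b = -3 + 6 = 3)
y = -8/3 (y = -(-2)*(-2 - 2)/3 = -(-2)*(-4)/3 = -⅓*8 = -8/3 ≈ -2.6667)
A = 3 (A = 6 - 1*3 = 6 - 3 = 3)
R(S) = 1 + S (R(S) = S + 1 = 1 + S)
K(E) = 36 (K(E) = (3 + 3)² = 6² = 36)
(y - R(-4))*K(9) = (-8/3 - (1 - 4))*36 = (-8/3 - 1*(-3))*36 = (-8/3 + 3)*36 = (⅓)*36 = 12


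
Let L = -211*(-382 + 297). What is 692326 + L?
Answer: 710261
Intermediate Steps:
L = 17935 (L = -211*(-85) = 17935)
692326 + L = 692326 + 17935 = 710261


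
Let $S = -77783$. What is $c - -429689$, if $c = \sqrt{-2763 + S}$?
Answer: $429689 + i \sqrt{80546} \approx 4.2969 \cdot 10^{5} + 283.81 i$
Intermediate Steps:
$c = i \sqrt{80546}$ ($c = \sqrt{-2763 - 77783} = \sqrt{-80546} = i \sqrt{80546} \approx 283.81 i$)
$c - -429689 = i \sqrt{80546} - -429689 = i \sqrt{80546} + 429689 = 429689 + i \sqrt{80546}$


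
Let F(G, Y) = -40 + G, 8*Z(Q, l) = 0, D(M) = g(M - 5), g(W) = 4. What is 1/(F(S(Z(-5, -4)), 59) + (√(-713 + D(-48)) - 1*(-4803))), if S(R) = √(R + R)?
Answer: 4763/22686878 - I*√709/22686878 ≈ 0.00020995 - 1.1737e-6*I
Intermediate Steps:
D(M) = 4
Z(Q, l) = 0 (Z(Q, l) = (⅛)*0 = 0)
S(R) = √2*√R (S(R) = √(2*R) = √2*√R)
1/(F(S(Z(-5, -4)), 59) + (√(-713 + D(-48)) - 1*(-4803))) = 1/((-40 + √2*√0) + (√(-713 + 4) - 1*(-4803))) = 1/((-40 + √2*0) + (√(-709) + 4803)) = 1/((-40 + 0) + (I*√709 + 4803)) = 1/(-40 + (4803 + I*√709)) = 1/(4763 + I*√709)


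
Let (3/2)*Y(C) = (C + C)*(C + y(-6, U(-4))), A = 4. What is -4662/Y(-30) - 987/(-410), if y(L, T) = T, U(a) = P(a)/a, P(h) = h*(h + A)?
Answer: -12117/8200 ≈ -1.4777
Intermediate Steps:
P(h) = h*(4 + h) (P(h) = h*(h + 4) = h*(4 + h))
U(a) = 4 + a (U(a) = (a*(4 + a))/a = 4 + a)
Y(C) = 4*C²/3 (Y(C) = 2*((C + C)*(C + (4 - 4)))/3 = 2*((2*C)*(C + 0))/3 = 2*((2*C)*C)/3 = 2*(2*C²)/3 = 4*C²/3)
-4662/Y(-30) - 987/(-410) = -4662/((4/3)*(-30)²) - 987/(-410) = -4662/((4/3)*900) - 987*(-1/410) = -4662/1200 + 987/410 = -4662*1/1200 + 987/410 = -777/200 + 987/410 = -12117/8200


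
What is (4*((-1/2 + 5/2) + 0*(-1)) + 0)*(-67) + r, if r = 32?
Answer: -504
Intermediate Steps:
(4*((-1/2 + 5/2) + 0*(-1)) + 0)*(-67) + r = (4*((-1/2 + 5/2) + 0*(-1)) + 0)*(-67) + 32 = (4*((-1*½ + 5*(½)) + 0) + 0)*(-67) + 32 = (4*((-½ + 5/2) + 0) + 0)*(-67) + 32 = (4*(2 + 0) + 0)*(-67) + 32 = (4*2 + 0)*(-67) + 32 = (8 + 0)*(-67) + 32 = 8*(-67) + 32 = -536 + 32 = -504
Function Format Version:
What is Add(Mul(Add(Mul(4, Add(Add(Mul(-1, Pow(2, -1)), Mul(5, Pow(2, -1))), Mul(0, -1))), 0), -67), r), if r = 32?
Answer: -504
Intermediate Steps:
Add(Mul(Add(Mul(4, Add(Add(Mul(-1, Pow(2, -1)), Mul(5, Pow(2, -1))), Mul(0, -1))), 0), -67), r) = Add(Mul(Add(Mul(4, Add(Add(Mul(-1, Pow(2, -1)), Mul(5, Pow(2, -1))), Mul(0, -1))), 0), -67), 32) = Add(Mul(Add(Mul(4, Add(Add(Mul(-1, Rational(1, 2)), Mul(5, Rational(1, 2))), 0)), 0), -67), 32) = Add(Mul(Add(Mul(4, Add(Add(Rational(-1, 2), Rational(5, 2)), 0)), 0), -67), 32) = Add(Mul(Add(Mul(4, Add(2, 0)), 0), -67), 32) = Add(Mul(Add(Mul(4, 2), 0), -67), 32) = Add(Mul(Add(8, 0), -67), 32) = Add(Mul(8, -67), 32) = Add(-536, 32) = -504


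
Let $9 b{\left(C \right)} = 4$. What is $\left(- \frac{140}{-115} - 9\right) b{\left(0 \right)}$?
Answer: $- \frac{716}{207} \approx -3.4589$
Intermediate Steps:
$b{\left(C \right)} = \frac{4}{9}$ ($b{\left(C \right)} = \frac{1}{9} \cdot 4 = \frac{4}{9}$)
$\left(- \frac{140}{-115} - 9\right) b{\left(0 \right)} = \left(- \frac{140}{-115} - 9\right) \frac{4}{9} = \left(\left(-140\right) \left(- \frac{1}{115}\right) - 9\right) \frac{4}{9} = \left(\frac{28}{23} - 9\right) \frac{4}{9} = \left(- \frac{179}{23}\right) \frac{4}{9} = - \frac{716}{207}$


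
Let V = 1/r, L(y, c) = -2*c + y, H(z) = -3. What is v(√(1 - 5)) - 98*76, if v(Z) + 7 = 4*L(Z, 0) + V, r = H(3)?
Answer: -22366/3 + 8*I ≈ -7455.3 + 8.0*I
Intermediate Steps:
r = -3
L(y, c) = y - 2*c
V = -⅓ (V = 1/(-3) = -⅓ ≈ -0.33333)
v(Z) = -22/3 + 4*Z (v(Z) = -7 + (4*(Z - 2*0) - ⅓) = -7 + (4*(Z + 0) - ⅓) = -7 + (4*Z - ⅓) = -7 + (-⅓ + 4*Z) = -22/3 + 4*Z)
v(√(1 - 5)) - 98*76 = (-22/3 + 4*√(1 - 5)) - 98*76 = (-22/3 + 4*√(-4)) - 7448 = (-22/3 + 4*(2*I)) - 7448 = (-22/3 + 8*I) - 7448 = -22366/3 + 8*I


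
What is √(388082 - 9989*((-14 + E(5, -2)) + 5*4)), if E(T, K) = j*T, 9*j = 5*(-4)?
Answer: 2*√988058/3 ≈ 662.67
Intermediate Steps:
j = -20/9 (j = (5*(-4))/9 = (⅑)*(-20) = -20/9 ≈ -2.2222)
E(T, K) = -20*T/9
√(388082 - 9989*((-14 + E(5, -2)) + 5*4)) = √(388082 - 9989*((-14 - 20/9*5) + 5*4)) = √(388082 - 9989*((-14 - 100/9) + 20)) = √(388082 - 9989*(-226/9 + 20)) = √(388082 - 9989*(-46/9)) = √(388082 + 459494/9) = √(3952232/9) = 2*√988058/3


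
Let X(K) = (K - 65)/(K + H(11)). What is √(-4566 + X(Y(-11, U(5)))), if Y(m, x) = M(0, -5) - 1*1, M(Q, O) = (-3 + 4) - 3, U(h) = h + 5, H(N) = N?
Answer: I*√18298/2 ≈ 67.635*I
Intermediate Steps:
U(h) = 5 + h
M(Q, O) = -2 (M(Q, O) = 1 - 3 = -2)
Y(m, x) = -3 (Y(m, x) = -2 - 1*1 = -2 - 1 = -3)
X(K) = (-65 + K)/(11 + K) (X(K) = (K - 65)/(K + 11) = (-65 + K)/(11 + K))
√(-4566 + X(Y(-11, U(5)))) = √(-4566 + (-65 - 3)/(11 - 3)) = √(-4566 - 68/8) = √(-4566 + (⅛)*(-68)) = √(-4566 - 17/2) = √(-9149/2) = I*√18298/2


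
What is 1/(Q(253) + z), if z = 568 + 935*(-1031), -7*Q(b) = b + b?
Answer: -7/6744425 ≈ -1.0379e-6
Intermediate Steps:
Q(b) = -2*b/7 (Q(b) = -(b + b)/7 = -2*b/7)
z = -963417 (z = 568 - 963985 = -963417)
1/(Q(253) + z) = 1/(-2/7*253 - 963417) = 1/(-506/7 - 963417) = 1/(-6744425/7) = -7/6744425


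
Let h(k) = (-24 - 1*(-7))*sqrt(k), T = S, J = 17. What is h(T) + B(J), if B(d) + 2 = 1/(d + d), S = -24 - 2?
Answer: -67/34 - 17*I*sqrt(26) ≈ -1.9706 - 86.683*I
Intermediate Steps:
S = -26
T = -26
h(k) = -17*sqrt(k) (h(k) = (-24 + 7)*sqrt(k) = -17*sqrt(k))
B(d) = -2 + 1/(2*d) (B(d) = -2 + 1/(d + d) = -2 + 1/(2*d))
h(T) + B(J) = -17*I*sqrt(26) + (-2 + (1/2)/17) = -17*I*sqrt(26) + (-2 + (1/2)*(1/17)) = -17*I*sqrt(26) + (-2 + 1/34) = -17*I*sqrt(26) - 67/34 = -67/34 - 17*I*sqrt(26)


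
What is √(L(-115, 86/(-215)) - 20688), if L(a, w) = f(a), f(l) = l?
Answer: I*√20803 ≈ 144.23*I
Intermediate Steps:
L(a, w) = a
√(L(-115, 86/(-215)) - 20688) = √(-115 - 20688) = √(-20803) = I*√20803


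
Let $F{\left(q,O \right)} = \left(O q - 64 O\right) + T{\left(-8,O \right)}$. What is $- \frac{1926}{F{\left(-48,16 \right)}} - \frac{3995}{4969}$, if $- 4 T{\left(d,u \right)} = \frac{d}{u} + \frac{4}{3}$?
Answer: $\frac{57850121}{213731597} \approx 0.27067$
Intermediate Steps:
$T{\left(d,u \right)} = - \frac{1}{3} - \frac{d}{4 u}$ ($T{\left(d,u \right)} = - \frac{\frac{d}{u} + \frac{4}{3}}{4} = - \frac{\frac{4}{3} + \frac{d}{u}}{4} = - \frac{1}{3} - \frac{d}{4 u}$)
$F{\left(q,O \right)} = - 64 O + O q + \frac{2 - \frac{O}{3}}{O}$ ($F{\left(q,O \right)} = \left(O q - 64 O\right) + \frac{- \frac{O}{3} - -2}{O} = \left(- 64 O + O q\right) + \frac{- \frac{O}{3} + 2}{O} = \left(- 64 O + O q\right) + \frac{2 - \frac{O}{3}}{O} = - 64 O + O q + \frac{2 - \frac{O}{3}}{O}$)
$- \frac{1926}{F{\left(-48,16 \right)}} - \frac{3995}{4969} = - \frac{1926}{- \frac{1}{3} - 1024 + \frac{2}{16} + 16 \left(-48\right)} - \frac{3995}{4969} = - \frac{1926}{- \frac{1}{3} - 1024 + 2 \cdot \frac{1}{16} - 768} - \frac{3995}{4969} = - \frac{1926}{- \frac{1}{3} - 1024 + \frac{1}{8} - 768} - \frac{3995}{4969} = - \frac{1926}{- \frac{43013}{24}} - \frac{3995}{4969} = \left(-1926\right) \left(- \frac{24}{43013}\right) - \frac{3995}{4969} = \frac{46224}{43013} - \frac{3995}{4969} = \frac{57850121}{213731597}$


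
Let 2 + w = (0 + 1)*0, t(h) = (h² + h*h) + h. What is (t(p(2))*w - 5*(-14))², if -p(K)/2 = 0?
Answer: 4900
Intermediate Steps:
p(K) = 0 (p(K) = -2*0 = 0)
t(h) = h + 2*h² (t(h) = (h² + h²) + h = 2*h² + h = h + 2*h²)
w = -2 (w = -2 + (0 + 1)*0 = -2 + 1*0 = -2 + 0 = -2)
(t(p(2))*w - 5*(-14))² = ((0*(1 + 2*0))*(-2) - 5*(-14))² = ((0*(1 + 0))*(-2) + 70)² = ((0*1)*(-2) + 70)² = (0*(-2) + 70)² = (0 + 70)² = 70² = 4900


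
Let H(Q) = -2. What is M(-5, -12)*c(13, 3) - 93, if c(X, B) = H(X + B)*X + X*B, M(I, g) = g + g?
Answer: -405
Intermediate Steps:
M(I, g) = 2*g
c(X, B) = -2*X + B*X (c(X, B) = -2*X + X*B = -2*X + B*X)
M(-5, -12)*c(13, 3) - 93 = (2*(-12))*(13*(-2 + 3)) - 93 = -312 - 93 = -405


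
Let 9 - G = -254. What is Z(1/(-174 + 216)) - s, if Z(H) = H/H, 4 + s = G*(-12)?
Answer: 3161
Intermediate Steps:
G = 263 (G = 9 - 1*(-254) = 9 + 254 = 263)
s = -3160 (s = -4 + 263*(-12) = -4 - 3156 = -3160)
Z(H) = 1
Z(1/(-174 + 216)) - s = 1 - 1*(-3160) = 1 + 3160 = 3161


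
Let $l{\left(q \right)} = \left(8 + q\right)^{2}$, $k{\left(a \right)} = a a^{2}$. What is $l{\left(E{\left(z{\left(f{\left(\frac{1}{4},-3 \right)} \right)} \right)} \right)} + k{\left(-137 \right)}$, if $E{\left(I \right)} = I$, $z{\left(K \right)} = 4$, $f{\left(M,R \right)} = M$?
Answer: $-2571209$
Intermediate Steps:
$k{\left(a \right)} = a^{3}$
$l{\left(E{\left(z{\left(f{\left(\frac{1}{4},-3 \right)} \right)} \right)} \right)} + k{\left(-137 \right)} = \left(8 + 4\right)^{2} + \left(-137\right)^{3} = 12^{2} - 2571353 = 144 - 2571353 = -2571209$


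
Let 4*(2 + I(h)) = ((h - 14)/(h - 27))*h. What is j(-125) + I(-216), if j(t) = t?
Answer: -1603/9 ≈ -178.11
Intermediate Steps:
I(h) = -2 + h*(-14 + h)/(4*(-27 + h)) (I(h) = -2 + (((h - 14)/(h - 27))*h)/4 = -2 + (((-14 + h)/(-27 + h))*h)/4 = -2 + (h*(-14 + h)/(-27 + h))/4 = -2 + h*(-14 + h)/(4*(-27 + h)))
j(-125) + I(-216) = -125 + (216 + (-216)² - 22*(-216))/(4*(-27 - 216)) = -125 + (¼)*(216 + 46656 + 4752)/(-243) = -125 + (¼)*(-1/243)*51624 = -125 - 478/9 = -1603/9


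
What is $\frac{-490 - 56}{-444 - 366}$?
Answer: $\frac{91}{135} \approx 0.67407$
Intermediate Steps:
$\frac{-490 - 56}{-444 - 366} = - \frac{546}{-810} = \left(-546\right) \left(- \frac{1}{810}\right) = \frac{91}{135}$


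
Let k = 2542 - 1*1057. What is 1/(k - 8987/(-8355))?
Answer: 8355/12416162 ≈ 0.00067291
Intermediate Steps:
k = 1485 (k = 2542 - 1057 = 1485)
1/(k - 8987/(-8355)) = 1/(1485 - 8987/(-8355)) = 1/(1485 - 8987*(-1/8355)) = 1/(1485 + 8987/8355) = 1/(12416162/8355) = 8355/12416162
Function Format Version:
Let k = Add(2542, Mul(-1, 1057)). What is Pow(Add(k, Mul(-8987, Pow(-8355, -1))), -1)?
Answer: Rational(8355, 12416162) ≈ 0.00067291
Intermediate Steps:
k = 1485 (k = Add(2542, -1057) = 1485)
Pow(Add(k, Mul(-8987, Pow(-8355, -1))), -1) = Pow(Add(1485, Mul(-8987, Pow(-8355, -1))), -1) = Pow(Add(1485, Mul(-8987, Rational(-1, 8355))), -1) = Pow(Add(1485, Rational(8987, 8355)), -1) = Pow(Rational(12416162, 8355), -1) = Rational(8355, 12416162)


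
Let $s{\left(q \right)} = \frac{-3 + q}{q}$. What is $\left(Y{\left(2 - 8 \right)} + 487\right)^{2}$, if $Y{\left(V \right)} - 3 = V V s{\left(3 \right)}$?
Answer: $240100$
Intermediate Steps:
$s{\left(q \right)} = \frac{-3 + q}{q}$
$Y{\left(V \right)} = 3$ ($Y{\left(V \right)} = 3 + V V \frac{-3 + 3}{3} = 3 + V^{2} \cdot \frac{1}{3} \cdot 0 = 3 + V^{2} \cdot 0 = 3 + 0 = 3$)
$\left(Y{\left(2 - 8 \right)} + 487\right)^{2} = \left(3 + 487\right)^{2} = 490^{2} = 240100$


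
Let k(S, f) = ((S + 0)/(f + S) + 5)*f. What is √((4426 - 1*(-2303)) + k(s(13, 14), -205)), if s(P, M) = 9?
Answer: √1119829/14 ≈ 75.587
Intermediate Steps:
k(S, f) = f*(5 + S/(S + f)) (k(S, f) = (S/(S + f) + 5)*f = (5 + S/(S + f))*f = f*(5 + S/(S + f)))
√((4426 - 1*(-2303)) + k(s(13, 14), -205)) = √((4426 - 1*(-2303)) - 205*(5*(-205) + 6*9)/(9 - 205)) = √((4426 + 2303) - 205*(-1025 + 54)/(-196)) = √(6729 - 205*(-1/196)*(-971)) = √(6729 - 199055/196) = √(1119829/196) = √1119829/14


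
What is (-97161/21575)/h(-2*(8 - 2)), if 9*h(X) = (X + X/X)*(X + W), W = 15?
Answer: 291483/237325 ≈ 1.2282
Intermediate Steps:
h(X) = (1 + X)*(15 + X)/9 (h(X) = ((X + X/X)*(X + 15))/9 = ((X + 1)*(15 + X))/9 = ((1 + X)*(15 + X))/9 = (1 + X)*(15 + X)/9)
(-97161/21575)/h(-2*(8 - 2)) = (-97161/21575)/(5/3 + (-2*(8 - 2))**2/9 + 16*(-2*(8 - 2))/9) = (-97161*1/21575)/(5/3 + (-2*6)**2/9 + 16*(-2*6)/9) = -97161/(21575*(5/3 + (1/9)*(-12)**2 + (16/9)*(-12))) = -97161/(21575*(5/3 + (1/9)*144 - 64/3)) = -97161/(21575*(5/3 + 16 - 64/3)) = -97161/(21575*(-11/3)) = -97161/21575*(-3/11) = 291483/237325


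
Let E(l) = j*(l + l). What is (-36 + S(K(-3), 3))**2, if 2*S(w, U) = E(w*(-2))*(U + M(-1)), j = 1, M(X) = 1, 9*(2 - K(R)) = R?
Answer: 26896/9 ≈ 2988.4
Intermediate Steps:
K(R) = 2 - R/9
E(l) = 2*l (E(l) = 1*(l + l) = 1*(2*l) = 2*l)
S(w, U) = -2*w*(1 + U) (S(w, U) = ((2*(w*(-2)))*(U + 1))/2 = ((2*(-2*w))*(1 + U))/2 = ((-4*w)*(1 + U))/2 = (-4*w*(1 + U))/2 = -2*w*(1 + U))
(-36 + S(K(-3), 3))**2 = (-36 - 2*(2 - 1/9*(-3))*(1 + 3))**2 = (-36 - 2*(2 + 1/3)*4)**2 = (-36 - 2*7/3*4)**2 = (-36 - 56/3)**2 = (-164/3)**2 = 26896/9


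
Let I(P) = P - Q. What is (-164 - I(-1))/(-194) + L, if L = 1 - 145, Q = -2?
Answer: -27771/194 ≈ -143.15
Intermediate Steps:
L = -144
I(P) = 2 + P (I(P) = P - 1*(-2) = P + 2 = 2 + P)
(-164 - I(-1))/(-194) + L = (-164 - (2 - 1))/(-194) - 144 = (-164 - 1*1)*(-1/194) - 144 = (-164 - 1)*(-1/194) - 144 = -165*(-1/194) - 144 = 165/194 - 144 = -27771/194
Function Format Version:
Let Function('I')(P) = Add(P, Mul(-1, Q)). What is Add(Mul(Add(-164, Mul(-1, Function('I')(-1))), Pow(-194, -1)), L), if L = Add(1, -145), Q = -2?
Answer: Rational(-27771, 194) ≈ -143.15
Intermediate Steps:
L = -144
Function('I')(P) = Add(2, P) (Function('I')(P) = Add(P, Mul(-1, -2)) = Add(P, 2) = Add(2, P))
Add(Mul(Add(-164, Mul(-1, Function('I')(-1))), Pow(-194, -1)), L) = Add(Mul(Add(-164, Mul(-1, Add(2, -1))), Pow(-194, -1)), -144) = Add(Mul(Add(-164, Mul(-1, 1)), Rational(-1, 194)), -144) = Add(Mul(Add(-164, -1), Rational(-1, 194)), -144) = Add(Mul(-165, Rational(-1, 194)), -144) = Add(Rational(165, 194), -144) = Rational(-27771, 194)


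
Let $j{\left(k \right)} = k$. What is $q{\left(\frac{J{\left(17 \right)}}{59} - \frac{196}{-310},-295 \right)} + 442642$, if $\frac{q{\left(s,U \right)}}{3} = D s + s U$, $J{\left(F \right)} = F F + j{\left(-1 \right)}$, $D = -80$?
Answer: $\frac{798247268}{1829} \approx 4.3644 \cdot 10^{5}$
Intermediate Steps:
$J{\left(F \right)} = -1 + F^{2}$ ($J{\left(F \right)} = F F - 1 = F^{2} - 1 = -1 + F^{2}$)
$q{\left(s,U \right)} = - 240 s + 3 U s$ ($q{\left(s,U \right)} = 3 \left(- 80 s + s U\right) = 3 \left(- 80 s + U s\right) = - 240 s + 3 U s$)
$q{\left(\frac{J{\left(17 \right)}}{59} - \frac{196}{-310},-295 \right)} + 442642 = 3 \left(\frac{-1 + 17^{2}}{59} - \frac{196}{-310}\right) \left(-80 - 295\right) + 442642 = 3 \left(\left(-1 + 289\right) \frac{1}{59} - - \frac{98}{155}\right) \left(-375\right) + 442642 = 3 \left(288 \cdot \frac{1}{59} + \frac{98}{155}\right) \left(-375\right) + 442642 = 3 \left(\frac{288}{59} + \frac{98}{155}\right) \left(-375\right) + 442642 = 3 \cdot \frac{50422}{9145} \left(-375\right) + 442642 = - \frac{11344950}{1829} + 442642 = \frac{798247268}{1829}$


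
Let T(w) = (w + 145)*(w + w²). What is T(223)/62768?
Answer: 1148896/3923 ≈ 292.86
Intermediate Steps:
T(w) = (145 + w)*(w + w²)
T(223)/62768 = (223*(145 + 223² + 146*223))/62768 = (223*(145 + 49729 + 32558))*(1/62768) = (223*82432)*(1/62768) = 18382336*(1/62768) = 1148896/3923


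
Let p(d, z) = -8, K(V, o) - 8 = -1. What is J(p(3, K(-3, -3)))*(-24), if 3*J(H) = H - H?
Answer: 0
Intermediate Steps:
K(V, o) = 7 (K(V, o) = 8 - 1 = 7)
J(H) = 0 (J(H) = (H - H)/3 = (⅓)*0 = 0)
J(p(3, K(-3, -3)))*(-24) = 0*(-24) = 0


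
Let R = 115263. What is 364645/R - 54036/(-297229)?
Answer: 114611420173/34259506227 ≈ 3.3454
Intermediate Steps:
364645/R - 54036/(-297229) = 364645/115263 - 54036/(-297229) = 364645*(1/115263) - 54036*(-1/297229) = 364645/115263 + 54036/297229 = 114611420173/34259506227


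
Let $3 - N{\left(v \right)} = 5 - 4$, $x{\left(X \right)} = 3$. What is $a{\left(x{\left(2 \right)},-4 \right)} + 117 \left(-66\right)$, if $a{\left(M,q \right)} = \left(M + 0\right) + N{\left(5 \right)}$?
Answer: $-7717$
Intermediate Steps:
$N{\left(v \right)} = 2$ ($N{\left(v \right)} = 3 - \left(5 - 4\right) = 3 - 1 = 2$)
$a{\left(M,q \right)} = 2 + M$ ($a{\left(M,q \right)} = \left(M + 0\right) + 2 = M + 2 = 2 + M$)
$a{\left(x{\left(2 \right)},-4 \right)} + 117 \left(-66\right) = \left(2 + 3\right) + 117 \left(-66\right) = 5 - 7722 = -7717$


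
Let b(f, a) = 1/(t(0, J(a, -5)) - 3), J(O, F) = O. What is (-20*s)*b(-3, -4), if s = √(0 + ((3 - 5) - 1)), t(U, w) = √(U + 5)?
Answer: 5*I*√15 + 15*I*√3 ≈ 45.346*I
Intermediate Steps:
t(U, w) = √(5 + U)
b(f, a) = 1/(-3 + √5) (b(f, a) = 1/(√(5 + 0) - 3) = 1/(√5 - 3) = 1/(-3 + √5))
s = I*√3 (s = √(0 + (-2 - 1)) = √(0 - 3) = √(-3) = I*√3 ≈ 1.732*I)
(-20*s)*b(-3, -4) = (-20*I*√3)*(-¾ - √5/4) = -20*I*√3*(-¾ - √5/4)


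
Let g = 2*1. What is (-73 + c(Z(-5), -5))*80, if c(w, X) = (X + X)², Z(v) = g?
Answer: 2160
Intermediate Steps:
g = 2
Z(v) = 2
c(w, X) = 4*X² (c(w, X) = (2*X)² = 4*X²)
(-73 + c(Z(-5), -5))*80 = (-73 + 4*(-5)²)*80 = (-73 + 4*25)*80 = (-73 + 100)*80 = 27*80 = 2160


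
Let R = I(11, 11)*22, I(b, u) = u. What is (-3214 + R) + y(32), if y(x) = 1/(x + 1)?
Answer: -98075/33 ≈ -2972.0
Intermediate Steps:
y(x) = 1/(1 + x)
R = 242 (R = 11*22 = 242)
(-3214 + R) + y(32) = (-3214 + 242) + 1/(1 + 32) = -2972 + 1/33 = -98075/33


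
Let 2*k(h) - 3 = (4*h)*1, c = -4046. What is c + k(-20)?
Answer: -8169/2 ≈ -4084.5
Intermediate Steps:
k(h) = 3/2 + 2*h (k(h) = 3/2 + ((4*h)*1)/2 = 3/2 + (4*h)/2 = 3/2 + 2*h)
c + k(-20) = -4046 + (3/2 + 2*(-20)) = -4046 + (3/2 - 40) = -4046 - 77/2 = -8169/2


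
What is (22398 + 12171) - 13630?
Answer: 20939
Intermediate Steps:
(22398 + 12171) - 13630 = 34569 - 13630 = 20939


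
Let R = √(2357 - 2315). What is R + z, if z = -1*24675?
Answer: -24675 + √42 ≈ -24669.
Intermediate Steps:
R = √42 ≈ 6.4807
z = -24675
R + z = √42 - 24675 = -24675 + √42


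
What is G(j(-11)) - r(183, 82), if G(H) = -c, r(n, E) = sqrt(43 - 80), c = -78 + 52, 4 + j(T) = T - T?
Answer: 26 - I*sqrt(37) ≈ 26.0 - 6.0828*I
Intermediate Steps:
j(T) = -4 (j(T) = -4 + (T - T) = -4 + 0 = -4)
c = -26
r(n, E) = I*sqrt(37) (r(n, E) = sqrt(-37) = I*sqrt(37))
G(H) = 26 (G(H) = -1*(-26) = 26)
G(j(-11)) - r(183, 82) = 26 - I*sqrt(37)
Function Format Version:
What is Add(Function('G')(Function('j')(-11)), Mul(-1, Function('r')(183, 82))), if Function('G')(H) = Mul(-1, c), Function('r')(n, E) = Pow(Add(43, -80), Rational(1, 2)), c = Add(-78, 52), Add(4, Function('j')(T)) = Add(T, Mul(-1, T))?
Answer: Add(26, Mul(-1, I, Pow(37, Rational(1, 2)))) ≈ Add(26.000, Mul(-6.0828, I))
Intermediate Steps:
Function('j')(T) = -4 (Function('j')(T) = Add(-4, Add(T, Mul(-1, T))) = Add(-4, 0) = -4)
c = -26
Function('r')(n, E) = Mul(I, Pow(37, Rational(1, 2))) (Function('r')(n, E) = Pow(-37, Rational(1, 2)) = Mul(I, Pow(37, Rational(1, 2))))
Function('G')(H) = 26 (Function('G')(H) = Mul(-1, -26) = 26)
Add(Function('G')(Function('j')(-11)), Mul(-1, Function('r')(183, 82))) = Add(26, Mul(-1, Mul(I, Pow(37, Rational(1, 2))))) = Add(26, Mul(-1, I, Pow(37, Rational(1, 2))))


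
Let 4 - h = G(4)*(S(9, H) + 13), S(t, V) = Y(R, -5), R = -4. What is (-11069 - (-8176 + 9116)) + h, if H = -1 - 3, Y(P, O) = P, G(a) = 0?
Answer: -12005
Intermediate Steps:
H = -4
S(t, V) = -4
h = 4 (h = 4 - 0*(-4 + 13) = 4 - 0*9 = 4 - 1*0 = 4 + 0 = 4)
(-11069 - (-8176 + 9116)) + h = (-11069 - (-8176 + 9116)) + 4 = (-11069 - 1*940) + 4 = (-11069 - 940) + 4 = -12009 + 4 = -12005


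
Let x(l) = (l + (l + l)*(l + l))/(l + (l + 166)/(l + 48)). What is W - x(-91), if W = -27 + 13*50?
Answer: 3904943/3988 ≈ 979.17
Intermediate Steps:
W = 623 (W = -27 + 650 = 623)
x(l) = (l + 4*l**2)/(l + (166 + l)/(48 + l)) (x(l) = (l + (2*l)*(2*l))/(l + (166 + l)/(48 + l)) = (l + 4*l**2)/(l + (166 + l)/(48 + l)))
W - x(-91) = 623 - (-91)*(48 + 4*(-91)**2 + 193*(-91))/(166 + (-91)**2 + 49*(-91)) = 623 - (-91)*(48 + 4*8281 - 17563)/(166 + 8281 - 4459) = 623 - (-91)*(48 + 33124 - 17563)/3988 = 623 - (-91)*15609/3988 = 623 - 1*(-1420419/3988) = 623 + 1420419/3988 = 3904943/3988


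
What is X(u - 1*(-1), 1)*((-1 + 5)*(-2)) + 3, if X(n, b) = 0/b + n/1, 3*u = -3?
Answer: 3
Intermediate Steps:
u = -1 (u = (⅓)*(-3) = -1)
X(n, b) = n (X(n, b) = 0 + n*1 = 0 + n = n)
X(u - 1*(-1), 1)*((-1 + 5)*(-2)) + 3 = (-1 - 1*(-1))*((-1 + 5)*(-2)) + 3 = (-1 + 1)*(4*(-2)) + 3 = 0*(-8) + 3 = 0 + 3 = 3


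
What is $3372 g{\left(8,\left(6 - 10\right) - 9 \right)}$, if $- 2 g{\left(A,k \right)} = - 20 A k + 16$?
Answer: $-3533856$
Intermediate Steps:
$g{\left(A,k \right)} = -8 + 10 A k$ ($g{\left(A,k \right)} = - \frac{- 20 A k + 16}{2} = - \frac{16 - 20 A k}{2} = -8 + 10 A k$)
$3372 g{\left(8,\left(6 - 10\right) - 9 \right)} = 3372 \left(-8 + 10 \cdot 8 \left(\left(6 - 10\right) - 9\right)\right) = 3372 \left(-8 + 10 \cdot 8 \left(-4 - 9\right)\right) = 3372 \left(-8 + 10 \cdot 8 \left(-13\right)\right) = 3372 \left(-8 - 1040\right) = 3372 \left(-1048\right) = -3533856$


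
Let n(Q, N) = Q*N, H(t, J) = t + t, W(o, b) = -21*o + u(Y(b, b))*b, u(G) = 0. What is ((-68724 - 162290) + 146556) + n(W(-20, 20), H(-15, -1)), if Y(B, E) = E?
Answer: -97058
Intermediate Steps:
W(o, b) = -21*o (W(o, b) = -21*o + 0*b = -21*o + 0 = -21*o)
H(t, J) = 2*t
n(Q, N) = N*Q
((-68724 - 162290) + 146556) + n(W(-20, 20), H(-15, -1)) = ((-68724 - 162290) + 146556) + (2*(-15))*(-21*(-20)) = (-231014 + 146556) - 30*420 = -84458 - 12600 = -97058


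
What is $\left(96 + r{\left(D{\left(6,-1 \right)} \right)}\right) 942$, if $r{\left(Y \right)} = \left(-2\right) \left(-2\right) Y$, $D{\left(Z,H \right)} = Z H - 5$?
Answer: $48984$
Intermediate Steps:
$D{\left(Z,H \right)} = -5 + H Z$ ($D{\left(Z,H \right)} = H Z - 5 = -5 + H Z$)
$r{\left(Y \right)} = 4 Y$
$\left(96 + r{\left(D{\left(6,-1 \right)} \right)}\right) 942 = \left(96 + 4 \left(-5 - 6\right)\right) 942 = \left(96 + 4 \left(-11\right)\right) 942 = \left(96 - 44\right) 942 = 52 \cdot 942 = 48984$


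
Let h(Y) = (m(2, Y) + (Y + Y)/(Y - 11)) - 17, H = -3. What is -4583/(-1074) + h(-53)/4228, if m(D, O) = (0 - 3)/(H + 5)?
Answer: 44248763/10379136 ≈ 4.2632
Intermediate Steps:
m(D, O) = -3/2 (m(D, O) = (0 - 3)/(-3 + 5) = -3/2)
h(Y) = -37/2 + 2*Y/(-11 + Y) (h(Y) = (-3/2 + (Y + Y)/(Y - 11)) - 17 = (-3/2 + (2*Y)/(-11 + Y)) - 17 = (-3/2 + 2*Y/(-11 + Y)) - 17 = -37/2 + 2*Y/(-11 + Y))
-4583/(-1074) + h(-53)/4228 = -4583/(-1074) + (11*(37 - 3*(-53))/(2*(-11 - 53)))/4228 = -4583*(-1/1074) + ((11/2)*(37 + 159)/(-64))*(1/4228) = 4583/1074 + ((11/2)*(-1/64)*196)*(1/4228) = 4583/1074 - 539/32*1/4228 = 4583/1074 - 77/19328 = 44248763/10379136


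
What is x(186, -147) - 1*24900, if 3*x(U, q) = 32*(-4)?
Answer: -74828/3 ≈ -24943.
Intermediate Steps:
x(U, q) = -128/3 (x(U, q) = (32*(-4))/3 = (⅓)*(-128) = -128/3)
x(186, -147) - 1*24900 = -128/3 - 1*24900 = -128/3 - 24900 = -74828/3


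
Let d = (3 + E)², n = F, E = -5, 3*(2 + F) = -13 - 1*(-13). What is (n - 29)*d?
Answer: -124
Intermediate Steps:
F = -2 (F = -2 + (-13 - 1*(-13))/3 = -2 + (-13 + 13)/3 = -2 + (⅓)*0 = -2 + 0 = -2)
n = -2
d = 4 (d = (3 - 5)² = (-2)² = 4)
(n - 29)*d = (-2 - 29)*4 = -31*4 = -124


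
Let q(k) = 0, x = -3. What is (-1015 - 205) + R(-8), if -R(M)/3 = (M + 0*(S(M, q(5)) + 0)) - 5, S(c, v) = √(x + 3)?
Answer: -1181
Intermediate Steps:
S(c, v) = 0 (S(c, v) = √(-3 + 3) = √0 = 0)
R(M) = 15 - 3*M (R(M) = -3*((M + 0*(0 + 0)) - 5) = -3*((M + 0*0) - 5) = -3*((M + 0) - 5) = -3*(M - 5) = -3*(-5 + M) = 15 - 3*M)
(-1015 - 205) + R(-8) = (-1015 - 205) + (15 - 3*(-8)) = -1220 + (15 + 24) = -1220 + 39 = -1181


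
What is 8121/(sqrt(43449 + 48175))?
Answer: 8121*sqrt(22906)/45812 ≈ 26.829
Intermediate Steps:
8121/(sqrt(43449 + 48175)) = 8121/(sqrt(91624)) = 8121/((2*sqrt(22906))) = 8121*(sqrt(22906)/45812) = 8121*sqrt(22906)/45812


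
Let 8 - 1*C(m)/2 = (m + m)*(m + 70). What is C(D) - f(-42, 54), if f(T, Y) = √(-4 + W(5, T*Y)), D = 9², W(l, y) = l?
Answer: -48909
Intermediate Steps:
D = 81
C(m) = 16 - 4*m*(70 + m) (C(m) = 16 - 2*(m + m)*(m + 70) = 16 - 2*2*m*(70 + m) = 16 - 4*m*(70 + m))
f(T, Y) = 1 (f(T, Y) = √(-4 + 5) = √1 = 1)
C(D) - f(-42, 54) = (16 - 280*81 - 4*81²) - 1*1 = (16 - 22680 - 4*6561) - 1 = (16 - 22680 - 26244) - 1 = -48908 - 1 = -48909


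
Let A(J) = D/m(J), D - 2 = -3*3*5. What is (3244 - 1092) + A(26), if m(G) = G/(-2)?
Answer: 28019/13 ≈ 2155.3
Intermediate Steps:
m(G) = -G/2 (m(G) = G*(-½) = -G/2)
D = -43 (D = 2 - 3*3*5 = 2 - 9*5 = 2 - 45 = -43)
A(J) = 86/J (A(J) = -43*(-2/J) = -(-86)/J = 86/J)
(3244 - 1092) + A(26) = (3244 - 1092) + 86/26 = 2152 + 86*(1/26) = 2152 + 43/13 = 28019/13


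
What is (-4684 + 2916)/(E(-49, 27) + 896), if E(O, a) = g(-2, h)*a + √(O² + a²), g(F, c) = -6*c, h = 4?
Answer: -219232/29187 + 884*√3130/29187 ≈ -5.8168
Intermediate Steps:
E(O, a) = √(O² + a²) - 24*a (E(O, a) = (-6*4)*a + √(O² + a²) = -24*a + √(O² + a²) = √(O² + a²) - 24*a)
(-4684 + 2916)/(E(-49, 27) + 896) = (-4684 + 2916)/((√((-49)² + 27²) - 24*27) + 896) = -1768/((√(2401 + 729) - 648) + 896) = -1768/((√3130 - 648) + 896) = -1768/((-648 + √3130) + 896) = -1768/(248 + √3130)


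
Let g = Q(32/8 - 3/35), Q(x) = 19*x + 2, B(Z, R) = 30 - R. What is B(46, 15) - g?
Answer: -2148/35 ≈ -61.371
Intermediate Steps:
Q(x) = 2 + 19*x
g = 2673/35 (g = 2 + 19*(32/8 - 3/35) = 2 + 19*(32*(⅛) - 3*1/35) = 2 + 19*(4 - 3/35) = 2 + 19*(137/35) = 2 + 2603/35 = 2673/35 ≈ 76.371)
B(46, 15) - g = (30 - 1*15) - 1*2673/35 = (30 - 15) - 2673/35 = 15 - 2673/35 = -2148/35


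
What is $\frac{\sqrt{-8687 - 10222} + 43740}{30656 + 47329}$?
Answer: $\frac{972}{1733} + \frac{i \sqrt{2101}}{25995} \approx 0.56088 + 0.0017633 i$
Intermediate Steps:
$\frac{\sqrt{-8687 - 10222} + 43740}{30656 + 47329} = \frac{\sqrt{-18909} + 43740}{77985} = \left(3 i \sqrt{2101} + 43740\right) \frac{1}{77985} = \left(43740 + 3 i \sqrt{2101}\right) \frac{1}{77985} = \frac{972}{1733} + \frac{i \sqrt{2101}}{25995}$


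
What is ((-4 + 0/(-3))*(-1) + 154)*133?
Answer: 21014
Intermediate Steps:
((-4 + 0/(-3))*(-1) + 154)*133 = ((-4 + 0*(-⅓))*(-1) + 154)*133 = ((-4 + 0)*(-1) + 154)*133 = (-4*(-1) + 154)*133 = (4 + 154)*133 = 158*133 = 21014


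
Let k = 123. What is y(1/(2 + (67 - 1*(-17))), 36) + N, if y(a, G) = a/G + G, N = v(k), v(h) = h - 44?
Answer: 356041/3096 ≈ 115.00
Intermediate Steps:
v(h) = -44 + h
N = 79 (N = -44 + 123 = 79)
y(a, G) = G + a/G (y(a, G) = a/G + G = G + a/G)
y(1/(2 + (67 - 1*(-17))), 36) + N = (36 + 1/((2 + (67 - 1*(-17)))*36)) + 79 = (36 + (1/36)/(2 + (67 + 17))) + 79 = (36 + (1/36)/(2 + 84)) + 79 = (36 + (1/36)/86) + 79 = (36 + (1/86)*(1/36)) + 79 = (36 + 1/3096) + 79 = 111457/3096 + 79 = 356041/3096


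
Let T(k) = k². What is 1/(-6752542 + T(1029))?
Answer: -1/5693701 ≈ -1.7563e-7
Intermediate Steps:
1/(-6752542 + T(1029)) = 1/(-6752542 + 1029²) = 1/(-6752542 + 1058841) = 1/(-5693701) = -1/5693701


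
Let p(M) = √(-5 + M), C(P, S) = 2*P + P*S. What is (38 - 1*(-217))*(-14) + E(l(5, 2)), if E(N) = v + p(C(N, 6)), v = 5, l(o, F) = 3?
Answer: -3565 + √19 ≈ -3560.6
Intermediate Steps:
E(N) = 5 + √(-5 + 8*N) (E(N) = 5 + √(-5 + N*(2 + 6)) = 5 + √(-5 + N*8) = 5 + √(-5 + 8*N))
(38 - 1*(-217))*(-14) + E(l(5, 2)) = (38 - 1*(-217))*(-14) + (5 + √(-5 + 8*3)) = (38 + 217)*(-14) + (5 + √(-5 + 24)) = 255*(-14) + (5 + √19) = -3570 + (5 + √19) = -3565 + √19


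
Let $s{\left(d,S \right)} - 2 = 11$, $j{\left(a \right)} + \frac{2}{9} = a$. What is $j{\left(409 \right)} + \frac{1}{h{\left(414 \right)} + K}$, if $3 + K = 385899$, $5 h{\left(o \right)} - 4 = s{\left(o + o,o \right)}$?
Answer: $\frac{7098619508}{17365473} \approx 408.78$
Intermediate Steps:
$j{\left(a \right)} = - \frac{2}{9} + a$
$s{\left(d,S \right)} = 13$ ($s{\left(d,S \right)} = 2 + 11 = 13$)
$h{\left(o \right)} = \frac{17}{5}$ ($h{\left(o \right)} = \frac{4}{5} + \frac{1}{5} \cdot 13 = \frac{4}{5} + \frac{13}{5} = \frac{17}{5}$)
$K = 385896$ ($K = -3 + 385899 = 385896$)
$j{\left(409 \right)} + \frac{1}{h{\left(414 \right)} + K} = \left(- \frac{2}{9} + 409\right) + \frac{1}{\frac{17}{5} + 385896} = \frac{3679}{9} + \frac{1}{\frac{1929497}{5}} = \frac{3679}{9} + \frac{5}{1929497} = \frac{7098619508}{17365473}$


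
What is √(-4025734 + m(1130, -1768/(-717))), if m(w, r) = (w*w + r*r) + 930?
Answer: 8*I*√22072876463/717 ≈ 1657.7*I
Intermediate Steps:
m(w, r) = 930 + r² + w² (m(w, r) = (w² + r²) + 930 = (r² + w²) + 930 = 930 + r² + w²)
√(-4025734 + m(1130, -1768/(-717))) = √(-4025734 + (930 + (-1768/(-717))² + 1130²)) = √(-4025734 + (930 + (-1768*(-1/717))² + 1276900)) = √(-4025734 + (930 + (1768/717)² + 1276900)) = √(-4025734 + (930 + 3125824/514089 + 1276900)) = √(-4025734 + 656921472694/514089) = √(-1412664093632/514089) = 8*I*√22072876463/717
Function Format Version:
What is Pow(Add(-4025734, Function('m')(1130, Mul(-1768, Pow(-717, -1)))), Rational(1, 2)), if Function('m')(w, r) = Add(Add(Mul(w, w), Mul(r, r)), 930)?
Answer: Mul(Rational(8, 717), I, Pow(22072876463, Rational(1, 2))) ≈ Mul(1657.7, I)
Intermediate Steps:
Function('m')(w, r) = Add(930, Pow(r, 2), Pow(w, 2)) (Function('m')(w, r) = Add(Add(Pow(w, 2), Pow(r, 2)), 930) = Add(Add(Pow(r, 2), Pow(w, 2)), 930) = Add(930, Pow(r, 2), Pow(w, 2)))
Pow(Add(-4025734, Function('m')(1130, Mul(-1768, Pow(-717, -1)))), Rational(1, 2)) = Pow(Add(-4025734, Add(930, Pow(Mul(-1768, Pow(-717, -1)), 2), Pow(1130, 2))), Rational(1, 2)) = Pow(Add(-4025734, Add(930, Pow(Mul(-1768, Rational(-1, 717)), 2), 1276900)), Rational(1, 2)) = Pow(Add(-4025734, Add(930, Pow(Rational(1768, 717), 2), 1276900)), Rational(1, 2)) = Pow(Add(-4025734, Add(930, Rational(3125824, 514089), 1276900)), Rational(1, 2)) = Pow(Add(-4025734, Rational(656921472694, 514089)), Rational(1, 2)) = Pow(Rational(-1412664093632, 514089), Rational(1, 2)) = Mul(Rational(8, 717), I, Pow(22072876463, Rational(1, 2)))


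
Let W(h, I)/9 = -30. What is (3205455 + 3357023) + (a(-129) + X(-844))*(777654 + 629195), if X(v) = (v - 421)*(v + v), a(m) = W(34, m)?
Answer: 3003699519928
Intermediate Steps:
W(h, I) = -270 (W(h, I) = 9*(-30) = -270)
a(m) = -270
X(v) = 2*v*(-421 + v) (X(v) = (-421 + v)*(2*v) = 2*v*(-421 + v))
(3205455 + 3357023) + (a(-129) + X(-844))*(777654 + 629195) = (3205455 + 3357023) + (-270 + 2*(-844)*(-421 - 844))*(777654 + 629195) = 6562478 + (-270 + 2*(-844)*(-1265))*1406849 = 6562478 + (-270 + 2135320)*1406849 = 6562478 + 2135050*1406849 = 6562478 + 3003692957450 = 3003699519928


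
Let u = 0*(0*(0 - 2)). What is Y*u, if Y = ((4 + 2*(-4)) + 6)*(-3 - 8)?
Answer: 0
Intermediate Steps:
u = 0 (u = 0*(0*(-2)) = 0*0 = 0)
Y = -22 (Y = ((4 - 8) + 6)*(-11) = (-4 + 6)*(-11) = 2*(-11) = -22)
Y*u = -22*0 = 0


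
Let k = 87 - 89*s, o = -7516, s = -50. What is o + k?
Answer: -2979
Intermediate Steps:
k = 4537 (k = 87 - 89*(-50) = 87 + 4450 = 4537)
o + k = -7516 + 4537 = -2979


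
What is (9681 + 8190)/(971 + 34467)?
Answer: 17871/35438 ≈ 0.50429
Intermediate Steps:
(9681 + 8190)/(971 + 34467) = 17871/35438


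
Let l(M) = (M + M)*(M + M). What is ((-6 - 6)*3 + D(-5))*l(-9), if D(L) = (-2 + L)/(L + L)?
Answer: -57186/5 ≈ -11437.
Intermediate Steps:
l(M) = 4*M**2 (l(M) = (2*M)*(2*M) = 4*M**2)
D(L) = (-2 + L)/(2*L) (D(L) = (-2 + L)/((2*L)) = (-2 + L)*(1/(2*L)) = (-2 + L)/(2*L))
((-6 - 6)*3 + D(-5))*l(-9) = ((-6 - 6)*3 + (1/2)*(-2 - 5)/(-5))*(4*(-9)**2) = (-12*3 + (1/2)*(-1/5)*(-7))*(4*81) = (-36 + 7/10)*324 = -353/10*324 = -57186/5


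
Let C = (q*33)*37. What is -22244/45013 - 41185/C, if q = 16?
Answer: -2288419189/879373968 ≈ -2.6023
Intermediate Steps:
C = 19536 (C = (16*33)*37 = 528*37 = 19536)
-22244/45013 - 41185/C = -22244/45013 - 41185/19536 = -2288419189/879373968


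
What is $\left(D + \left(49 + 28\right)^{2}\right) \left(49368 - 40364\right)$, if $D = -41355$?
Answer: $-318975704$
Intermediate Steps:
$\left(D + \left(49 + 28\right)^{2}\right) \left(49368 - 40364\right) = \left(-41355 + \left(49 + 28\right)^{2}\right) \left(49368 - 40364\right) = \left(-41355 + 77^{2}\right) 9004 = \left(-41355 + 5929\right) 9004 = \left(-35426\right) 9004 = -318975704$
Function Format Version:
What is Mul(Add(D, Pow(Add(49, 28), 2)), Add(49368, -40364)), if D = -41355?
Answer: -318975704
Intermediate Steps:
Mul(Add(D, Pow(Add(49, 28), 2)), Add(49368, -40364)) = Mul(Add(-41355, Pow(Add(49, 28), 2)), Add(49368, -40364)) = Mul(Add(-41355, Pow(77, 2)), 9004) = Mul(Add(-41355, 5929), 9004) = Mul(-35426, 9004) = -318975704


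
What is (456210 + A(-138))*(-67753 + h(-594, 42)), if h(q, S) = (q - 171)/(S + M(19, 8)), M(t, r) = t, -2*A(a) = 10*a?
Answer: -1888686616200/61 ≈ -3.0962e+10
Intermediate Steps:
A(a) = -5*a
h(q, S) = (-171 + q)/(19 + S) (h(q, S) = (q - 171)/(S + 19) = (-171 + q)/(19 + S))
(456210 + A(-138))*(-67753 + h(-594, 42)) = (456210 - 5*(-138))*(-67753 + (-171 - 594)/(19 + 42)) = (456210 + 690)*(-67753 - 765/61) = 456900*(-67753 + (1/61)*(-765)) = 456900*(-67753 - 765/61) = 456900*(-4133698/61) = -1888686616200/61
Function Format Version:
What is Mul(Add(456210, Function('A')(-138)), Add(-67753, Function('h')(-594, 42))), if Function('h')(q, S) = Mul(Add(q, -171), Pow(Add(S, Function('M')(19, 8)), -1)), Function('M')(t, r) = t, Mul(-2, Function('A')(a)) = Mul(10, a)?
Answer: Rational(-1888686616200, 61) ≈ -3.0962e+10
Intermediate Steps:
Function('A')(a) = Mul(-5, a) (Function('A')(a) = Mul(Rational(-1, 2), Mul(10, a)) = Mul(-5, a))
Function('h')(q, S) = Mul(Pow(Add(19, S), -1), Add(-171, q)) (Function('h')(q, S) = Mul(Add(q, -171), Pow(Add(S, 19), -1)) = Mul(Add(-171, q), Pow(Add(19, S), -1)) = Mul(Pow(Add(19, S), -1), Add(-171, q)))
Mul(Add(456210, Function('A')(-138)), Add(-67753, Function('h')(-594, 42))) = Mul(Add(456210, Mul(-5, -138)), Add(-67753, Mul(Pow(Add(19, 42), -1), Add(-171, -594)))) = Mul(Add(456210, 690), Add(-67753, Mul(Pow(61, -1), -765))) = Mul(456900, Add(-67753, Mul(Rational(1, 61), -765))) = Mul(456900, Add(-67753, Rational(-765, 61))) = Mul(456900, Rational(-4133698, 61)) = Rational(-1888686616200, 61)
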